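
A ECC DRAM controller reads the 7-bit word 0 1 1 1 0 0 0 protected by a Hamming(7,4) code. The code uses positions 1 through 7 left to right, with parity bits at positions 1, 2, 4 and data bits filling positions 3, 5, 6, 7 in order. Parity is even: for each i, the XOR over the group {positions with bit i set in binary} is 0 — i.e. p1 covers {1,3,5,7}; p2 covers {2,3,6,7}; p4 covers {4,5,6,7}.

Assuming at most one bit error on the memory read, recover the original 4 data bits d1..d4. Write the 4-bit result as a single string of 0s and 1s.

s1 (pos 1,3,5,7): 0⊕1⊕0⊕0 = 1
s2 (pos 2,3,6,7): 1⊕1⊕0⊕0 = 0
s4 (pos 4,5,6,7): 1⊕0⊕0⊕0 = 1
Syndrome s4…s1 = 101 → error at position 5.
Flip position 5: 0111000 → 0111100
Read data bits from positions 3,5,6,7: 1100

1100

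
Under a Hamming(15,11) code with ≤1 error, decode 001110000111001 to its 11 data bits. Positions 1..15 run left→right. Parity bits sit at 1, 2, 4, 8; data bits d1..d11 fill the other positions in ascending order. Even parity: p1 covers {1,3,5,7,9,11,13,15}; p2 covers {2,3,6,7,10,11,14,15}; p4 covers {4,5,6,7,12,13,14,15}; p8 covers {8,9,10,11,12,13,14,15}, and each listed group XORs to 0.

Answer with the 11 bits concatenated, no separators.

11000111001

s1 (pos 1,3,5,7,9,11,13,15): 0⊕1⊕1⊕0⊕0⊕1⊕0⊕1 = 0
s2 (pos 2,3,6,7,10,11,14,15): 0⊕1⊕0⊕0⊕1⊕1⊕0⊕1 = 0
s4 (pos 4,5,6,7,12,13,14,15): 1⊕1⊕0⊕0⊕1⊕0⊕0⊕1 = 0
s8 (pos 8,9,10,11,12,13,14,15): 0⊕0⊕1⊕1⊕1⊕0⊕0⊕1 = 0
Syndrome s8…s1 = 0000 → no error.
Read data bits from positions 3,5,6,7,9,10,11,12,13,14,15: 11000111001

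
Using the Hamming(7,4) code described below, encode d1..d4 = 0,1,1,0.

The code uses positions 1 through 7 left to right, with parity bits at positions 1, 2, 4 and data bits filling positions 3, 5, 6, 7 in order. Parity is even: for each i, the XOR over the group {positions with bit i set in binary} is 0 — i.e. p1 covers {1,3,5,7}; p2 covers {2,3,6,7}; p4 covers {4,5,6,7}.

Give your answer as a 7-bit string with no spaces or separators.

Place data at non-parity positions: p1 p2 0 p4 1 1 0
p1 (pos 1,3,5,7): XOR of data positions = 0⊕1⊕0 = 1
p2 (pos 2,3,6,7): XOR of data positions = 0⊕1⊕0 = 1
p4 (pos 4,5,6,7): XOR of data positions = 1⊕1⊕0 = 0
Codeword: 1100110

1100110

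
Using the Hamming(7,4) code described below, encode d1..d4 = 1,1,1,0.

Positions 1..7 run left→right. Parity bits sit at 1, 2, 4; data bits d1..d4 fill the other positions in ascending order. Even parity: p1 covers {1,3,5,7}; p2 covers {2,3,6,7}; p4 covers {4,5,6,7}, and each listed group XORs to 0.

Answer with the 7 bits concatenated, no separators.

Place data at non-parity positions: p1 p2 1 p4 1 1 0
p1 (pos 1,3,5,7): XOR of data positions = 1⊕1⊕0 = 0
p2 (pos 2,3,6,7): XOR of data positions = 1⊕1⊕0 = 0
p4 (pos 4,5,6,7): XOR of data positions = 1⊕1⊕0 = 0
Codeword: 0010110

0010110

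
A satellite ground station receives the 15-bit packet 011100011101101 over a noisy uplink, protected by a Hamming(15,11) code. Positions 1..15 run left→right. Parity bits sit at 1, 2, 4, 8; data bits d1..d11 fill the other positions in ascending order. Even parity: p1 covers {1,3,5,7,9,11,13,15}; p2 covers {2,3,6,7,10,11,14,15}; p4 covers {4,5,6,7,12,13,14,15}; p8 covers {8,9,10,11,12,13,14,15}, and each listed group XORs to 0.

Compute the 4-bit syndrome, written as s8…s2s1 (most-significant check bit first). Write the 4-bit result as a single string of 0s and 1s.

0000

s1 (pos 1,3,5,7,9,11,13,15): 0⊕1⊕0⊕0⊕1⊕0⊕1⊕1 = 0
s2 (pos 2,3,6,7,10,11,14,15): 1⊕1⊕0⊕0⊕1⊕0⊕0⊕1 = 0
s4 (pos 4,5,6,7,12,13,14,15): 1⊕0⊕0⊕0⊕1⊕1⊕0⊕1 = 0
s8 (pos 8,9,10,11,12,13,14,15): 1⊕1⊕1⊕0⊕1⊕1⊕0⊕1 = 0
Syndrome s8…s1 = 0000 → no error.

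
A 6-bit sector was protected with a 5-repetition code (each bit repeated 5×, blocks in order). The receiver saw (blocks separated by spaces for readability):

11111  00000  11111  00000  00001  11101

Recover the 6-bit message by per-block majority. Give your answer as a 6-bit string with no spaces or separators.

101001

Block 1 (11111): 5 ones → 1
Block 2 (00000): 0 ones → 0
Block 3 (11111): 5 ones → 1
Block 4 (00000): 0 ones → 0
Block 5 (00001): 1 one → 0
Block 6 (11101): 4 ones → 1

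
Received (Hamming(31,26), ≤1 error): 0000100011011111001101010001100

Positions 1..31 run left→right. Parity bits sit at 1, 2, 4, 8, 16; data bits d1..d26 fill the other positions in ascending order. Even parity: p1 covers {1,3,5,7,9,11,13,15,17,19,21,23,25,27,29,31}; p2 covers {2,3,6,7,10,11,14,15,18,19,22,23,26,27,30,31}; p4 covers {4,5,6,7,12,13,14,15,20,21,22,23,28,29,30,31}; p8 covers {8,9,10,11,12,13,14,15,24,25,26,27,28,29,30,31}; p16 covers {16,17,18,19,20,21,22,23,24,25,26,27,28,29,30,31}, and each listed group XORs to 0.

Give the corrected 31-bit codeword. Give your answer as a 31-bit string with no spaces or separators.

0000100011011111001101010001110

s1 (pos 1,3,5,7,9,11,13,15,17,19,21,23,25,27,29,31): 0⊕0⊕1⊕0⊕1⊕0⊕1⊕1⊕0⊕1⊕0⊕0⊕0⊕0⊕1⊕0 = 0
s2 (pos 2,3,6,7,10,11,14,15,18,19,22,23,26,27,30,31): 0⊕0⊕0⊕0⊕1⊕0⊕1⊕1⊕0⊕1⊕1⊕0⊕0⊕0⊕0⊕0 = 1
s4 (pos 4,5,6,7,12,13,14,15,20,21,22,23,28,29,30,31): 0⊕1⊕0⊕0⊕1⊕1⊕1⊕1⊕1⊕0⊕1⊕0⊕1⊕1⊕0⊕0 = 1
s8 (pos 8,9,10,11,12,13,14,15,24,25,26,27,28,29,30,31): 0⊕1⊕1⊕0⊕1⊕1⊕1⊕1⊕1⊕0⊕0⊕0⊕1⊕1⊕0⊕0 = 1
s16 (pos 16,17,18,19,20,21,22,23,24,25,26,27,28,29,30,31): 1⊕0⊕0⊕1⊕1⊕0⊕1⊕0⊕1⊕0⊕0⊕0⊕1⊕1⊕0⊕0 = 1
Syndrome s16…s1 = 11110 → error at position 30.
Flip position 30: 0000100011011111001101010001100 → 0000100011011111001101010001110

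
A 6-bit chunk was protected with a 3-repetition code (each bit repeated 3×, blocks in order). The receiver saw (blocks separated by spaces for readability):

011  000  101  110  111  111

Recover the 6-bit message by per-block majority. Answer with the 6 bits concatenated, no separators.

Block 1 (011): 2 ones → 1
Block 2 (000): 0 ones → 0
Block 3 (101): 2 ones → 1
Block 4 (110): 2 ones → 1
Block 5 (111): 3 ones → 1
Block 6 (111): 3 ones → 1

101111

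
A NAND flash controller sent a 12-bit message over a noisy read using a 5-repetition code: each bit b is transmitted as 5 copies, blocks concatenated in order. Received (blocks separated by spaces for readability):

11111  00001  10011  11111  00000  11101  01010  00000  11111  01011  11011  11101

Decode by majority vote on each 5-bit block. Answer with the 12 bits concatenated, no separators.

Block 1 (11111): 5 ones → 1
Block 2 (00001): 1 one → 0
Block 3 (10011): 3 ones → 1
Block 4 (11111): 5 ones → 1
Block 5 (00000): 0 ones → 0
Block 6 (11101): 4 ones → 1
Block 7 (01010): 2 ones → 0
Block 8 (00000): 0 ones → 0
Block 9 (11111): 5 ones → 1
Block 10 (01011): 3 ones → 1
Block 11 (11011): 4 ones → 1
Block 12 (11101): 4 ones → 1

101101001111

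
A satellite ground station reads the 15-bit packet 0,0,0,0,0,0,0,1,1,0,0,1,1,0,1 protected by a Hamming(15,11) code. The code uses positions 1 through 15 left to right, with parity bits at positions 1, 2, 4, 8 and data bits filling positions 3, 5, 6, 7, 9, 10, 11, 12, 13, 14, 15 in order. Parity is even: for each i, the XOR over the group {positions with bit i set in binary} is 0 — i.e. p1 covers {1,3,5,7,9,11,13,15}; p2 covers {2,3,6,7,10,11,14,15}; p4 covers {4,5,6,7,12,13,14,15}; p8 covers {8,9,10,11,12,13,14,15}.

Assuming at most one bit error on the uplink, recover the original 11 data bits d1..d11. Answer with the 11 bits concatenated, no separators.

s1 (pos 1,3,5,7,9,11,13,15): 0⊕0⊕0⊕0⊕1⊕0⊕1⊕1 = 1
s2 (pos 2,3,6,7,10,11,14,15): 0⊕0⊕0⊕0⊕0⊕0⊕0⊕1 = 1
s4 (pos 4,5,6,7,12,13,14,15): 0⊕0⊕0⊕0⊕1⊕1⊕0⊕1 = 1
s8 (pos 8,9,10,11,12,13,14,15): 1⊕1⊕0⊕0⊕1⊕1⊕0⊕1 = 1
Syndrome s8…s1 = 1111 → error at position 15.
Flip position 15: 000000011001101 → 000000011001100
Read data bits from positions 3,5,6,7,9,10,11,12,13,14,15: 00001001100

00001001100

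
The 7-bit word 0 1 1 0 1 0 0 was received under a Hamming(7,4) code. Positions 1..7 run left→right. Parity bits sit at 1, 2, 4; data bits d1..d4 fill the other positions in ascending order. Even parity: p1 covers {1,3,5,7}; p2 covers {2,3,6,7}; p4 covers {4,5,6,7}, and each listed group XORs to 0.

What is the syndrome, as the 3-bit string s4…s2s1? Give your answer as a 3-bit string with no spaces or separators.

100

s1 (pos 1,3,5,7): 0⊕1⊕1⊕0 = 0
s2 (pos 2,3,6,7): 1⊕1⊕0⊕0 = 0
s4 (pos 4,5,6,7): 0⊕1⊕0⊕0 = 1
Syndrome s4…s1 = 100 → error at position 4.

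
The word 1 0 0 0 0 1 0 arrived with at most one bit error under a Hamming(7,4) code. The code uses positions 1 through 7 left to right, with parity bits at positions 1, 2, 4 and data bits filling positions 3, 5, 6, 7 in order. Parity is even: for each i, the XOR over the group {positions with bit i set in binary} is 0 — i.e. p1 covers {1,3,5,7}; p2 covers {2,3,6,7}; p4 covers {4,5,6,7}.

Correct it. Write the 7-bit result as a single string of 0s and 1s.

s1 (pos 1,3,5,7): 1⊕0⊕0⊕0 = 1
s2 (pos 2,3,6,7): 0⊕0⊕1⊕0 = 1
s4 (pos 4,5,6,7): 0⊕0⊕1⊕0 = 1
Syndrome s4…s1 = 111 → error at position 7.
Flip position 7: 1000010 → 1000011

1000011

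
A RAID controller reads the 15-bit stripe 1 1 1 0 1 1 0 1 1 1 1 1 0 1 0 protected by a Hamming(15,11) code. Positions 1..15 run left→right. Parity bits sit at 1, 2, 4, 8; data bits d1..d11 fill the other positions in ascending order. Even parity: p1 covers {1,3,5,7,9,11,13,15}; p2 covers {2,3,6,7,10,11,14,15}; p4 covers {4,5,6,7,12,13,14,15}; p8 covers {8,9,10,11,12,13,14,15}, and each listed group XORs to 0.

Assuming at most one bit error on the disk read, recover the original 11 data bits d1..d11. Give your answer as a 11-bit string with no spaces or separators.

s1 (pos 1,3,5,7,9,11,13,15): 1⊕1⊕1⊕0⊕1⊕1⊕0⊕0 = 1
s2 (pos 2,3,6,7,10,11,14,15): 1⊕1⊕1⊕0⊕1⊕1⊕1⊕0 = 0
s4 (pos 4,5,6,7,12,13,14,15): 0⊕1⊕1⊕0⊕1⊕0⊕1⊕0 = 0
s8 (pos 8,9,10,11,12,13,14,15): 1⊕1⊕1⊕1⊕1⊕0⊕1⊕0 = 0
Syndrome s8…s1 = 0001 → error at position 1.
Flip position 1: 111011011111010 → 011011011111010
Read data bits from positions 3,5,6,7,9,10,11,12,13,14,15: 11101111010

11101111010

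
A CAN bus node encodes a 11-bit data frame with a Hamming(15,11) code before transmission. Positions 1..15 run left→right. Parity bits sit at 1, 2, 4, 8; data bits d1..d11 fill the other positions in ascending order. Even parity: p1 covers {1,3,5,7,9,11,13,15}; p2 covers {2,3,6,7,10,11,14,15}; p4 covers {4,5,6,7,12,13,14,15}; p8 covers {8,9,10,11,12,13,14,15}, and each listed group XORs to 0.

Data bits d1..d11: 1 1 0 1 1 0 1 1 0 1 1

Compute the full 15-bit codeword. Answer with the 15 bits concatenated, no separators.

Place data at non-parity positions: p1 p2 1 p4 1 0 1 p8 1 0 1 1 0 1 1
p1 (pos 1,3,5,7,9,11,13,15): XOR of data positions = 1⊕1⊕1⊕1⊕1⊕0⊕1 = 0
p2 (pos 2,3,6,7,10,11,14,15): XOR of data positions = 1⊕0⊕1⊕0⊕1⊕1⊕1 = 1
p4 (pos 4,5,6,7,12,13,14,15): XOR of data positions = 1⊕0⊕1⊕1⊕0⊕1⊕1 = 1
p8 (pos 8,9,10,11,12,13,14,15): XOR of data positions = 1⊕0⊕1⊕1⊕0⊕1⊕1 = 1
Codeword: 011110111011011

011110111011011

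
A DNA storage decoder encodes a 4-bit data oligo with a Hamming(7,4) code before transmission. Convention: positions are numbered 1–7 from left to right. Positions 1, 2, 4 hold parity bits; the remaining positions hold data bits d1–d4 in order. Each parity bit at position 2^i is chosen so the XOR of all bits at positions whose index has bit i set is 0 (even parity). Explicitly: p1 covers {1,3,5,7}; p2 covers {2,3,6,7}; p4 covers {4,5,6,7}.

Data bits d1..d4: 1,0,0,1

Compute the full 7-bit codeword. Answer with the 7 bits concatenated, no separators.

0011001

Place data at non-parity positions: p1 p2 1 p4 0 0 1
p1 (pos 1,3,5,7): XOR of data positions = 1⊕0⊕1 = 0
p2 (pos 2,3,6,7): XOR of data positions = 1⊕0⊕1 = 0
p4 (pos 4,5,6,7): XOR of data positions = 0⊕0⊕1 = 1
Codeword: 0011001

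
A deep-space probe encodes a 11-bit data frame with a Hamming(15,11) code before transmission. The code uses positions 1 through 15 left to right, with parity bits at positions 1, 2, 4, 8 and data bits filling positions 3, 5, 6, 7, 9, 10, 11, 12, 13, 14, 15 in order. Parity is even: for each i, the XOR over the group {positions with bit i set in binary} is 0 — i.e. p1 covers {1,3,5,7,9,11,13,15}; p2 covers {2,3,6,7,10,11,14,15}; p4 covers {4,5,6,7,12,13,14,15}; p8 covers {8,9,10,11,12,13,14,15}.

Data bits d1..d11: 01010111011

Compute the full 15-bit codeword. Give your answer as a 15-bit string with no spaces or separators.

Place data at non-parity positions: p1 p2 0 p4 1 0 1 p8 0 1 1 1 0 1 1
p1 (pos 1,3,5,7,9,11,13,15): XOR of data positions = 0⊕1⊕1⊕0⊕1⊕0⊕1 = 0
p2 (pos 2,3,6,7,10,11,14,15): XOR of data positions = 0⊕0⊕1⊕1⊕1⊕1⊕1 = 1
p4 (pos 4,5,6,7,12,13,14,15): XOR of data positions = 1⊕0⊕1⊕1⊕0⊕1⊕1 = 1
p8 (pos 8,9,10,11,12,13,14,15): XOR of data positions = 0⊕1⊕1⊕1⊕0⊕1⊕1 = 1
Codeword: 010110110111011

010110110111011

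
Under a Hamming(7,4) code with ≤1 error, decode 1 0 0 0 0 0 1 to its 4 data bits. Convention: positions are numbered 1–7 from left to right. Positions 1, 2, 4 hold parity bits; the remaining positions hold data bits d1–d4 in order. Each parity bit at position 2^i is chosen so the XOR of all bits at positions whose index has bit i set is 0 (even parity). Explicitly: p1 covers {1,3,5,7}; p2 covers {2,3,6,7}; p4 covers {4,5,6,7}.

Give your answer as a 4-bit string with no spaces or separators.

s1 (pos 1,3,5,7): 1⊕0⊕0⊕1 = 0
s2 (pos 2,3,6,7): 0⊕0⊕0⊕1 = 1
s4 (pos 4,5,6,7): 0⊕0⊕0⊕1 = 1
Syndrome s4…s1 = 110 → error at position 6.
Flip position 6: 1000001 → 1000011
Read data bits from positions 3,5,6,7: 0011

0011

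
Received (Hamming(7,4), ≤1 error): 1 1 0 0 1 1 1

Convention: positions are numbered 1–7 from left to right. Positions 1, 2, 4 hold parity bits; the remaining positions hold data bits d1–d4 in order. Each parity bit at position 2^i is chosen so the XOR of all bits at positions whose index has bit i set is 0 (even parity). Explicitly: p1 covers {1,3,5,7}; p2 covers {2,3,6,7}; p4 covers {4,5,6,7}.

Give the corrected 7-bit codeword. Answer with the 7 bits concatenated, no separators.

s1 (pos 1,3,5,7): 1⊕0⊕1⊕1 = 1
s2 (pos 2,3,6,7): 1⊕0⊕1⊕1 = 1
s4 (pos 4,5,6,7): 0⊕1⊕1⊕1 = 1
Syndrome s4…s1 = 111 → error at position 7.
Flip position 7: 1100111 → 1100110

1100110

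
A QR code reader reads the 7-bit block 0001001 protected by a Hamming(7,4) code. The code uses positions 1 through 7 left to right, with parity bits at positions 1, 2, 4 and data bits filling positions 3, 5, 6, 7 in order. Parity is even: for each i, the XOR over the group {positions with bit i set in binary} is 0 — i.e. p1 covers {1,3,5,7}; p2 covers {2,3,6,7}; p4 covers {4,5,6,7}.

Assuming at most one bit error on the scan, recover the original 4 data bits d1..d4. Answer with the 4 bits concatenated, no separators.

1001

s1 (pos 1,3,5,7): 0⊕0⊕0⊕1 = 1
s2 (pos 2,3,6,7): 0⊕0⊕0⊕1 = 1
s4 (pos 4,5,6,7): 1⊕0⊕0⊕1 = 0
Syndrome s4…s1 = 011 → error at position 3.
Flip position 3: 0001001 → 0011001
Read data bits from positions 3,5,6,7: 1001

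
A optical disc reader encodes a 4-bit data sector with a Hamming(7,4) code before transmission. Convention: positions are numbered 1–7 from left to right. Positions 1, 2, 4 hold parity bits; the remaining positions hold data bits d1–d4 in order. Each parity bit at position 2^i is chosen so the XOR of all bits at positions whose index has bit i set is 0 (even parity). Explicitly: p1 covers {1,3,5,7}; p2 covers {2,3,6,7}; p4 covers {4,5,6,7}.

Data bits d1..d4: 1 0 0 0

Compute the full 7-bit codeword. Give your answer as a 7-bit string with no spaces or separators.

Place data at non-parity positions: p1 p2 1 p4 0 0 0
p1 (pos 1,3,5,7): XOR of data positions = 1⊕0⊕0 = 1
p2 (pos 2,3,6,7): XOR of data positions = 1⊕0⊕0 = 1
p4 (pos 4,5,6,7): XOR of data positions = 0⊕0⊕0 = 0
Codeword: 1110000

1110000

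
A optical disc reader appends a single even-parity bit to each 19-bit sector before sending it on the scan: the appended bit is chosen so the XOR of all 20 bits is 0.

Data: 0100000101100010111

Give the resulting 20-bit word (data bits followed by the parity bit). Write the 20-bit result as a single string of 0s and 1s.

01000001011000101110

XOR of the 19 data bits: 0⊕1⊕0⊕0⊕0⊕0⊕0⊕1⊕0⊕1⊕1⊕0⊕0⊕0⊕1⊕0⊕1⊕1⊕1 = 0
Parity bit = 0 (so all 20 bits XOR to 0).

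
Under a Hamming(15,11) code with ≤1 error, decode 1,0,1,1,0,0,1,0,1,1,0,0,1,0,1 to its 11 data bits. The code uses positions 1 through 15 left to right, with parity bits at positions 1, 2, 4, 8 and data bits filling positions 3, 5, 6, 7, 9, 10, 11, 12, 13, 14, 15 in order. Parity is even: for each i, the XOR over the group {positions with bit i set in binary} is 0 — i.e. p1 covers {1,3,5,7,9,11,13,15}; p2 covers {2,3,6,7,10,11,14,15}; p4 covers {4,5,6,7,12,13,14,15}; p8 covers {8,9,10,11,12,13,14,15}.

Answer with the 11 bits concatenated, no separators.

s1 (pos 1,3,5,7,9,11,13,15): 1⊕1⊕0⊕1⊕1⊕0⊕1⊕1 = 0
s2 (pos 2,3,6,7,10,11,14,15): 0⊕1⊕0⊕1⊕1⊕0⊕0⊕1 = 0
s4 (pos 4,5,6,7,12,13,14,15): 1⊕0⊕0⊕1⊕0⊕1⊕0⊕1 = 0
s8 (pos 8,9,10,11,12,13,14,15): 0⊕1⊕1⊕0⊕0⊕1⊕0⊕1 = 0
Syndrome s8…s1 = 0000 → no error.
Read data bits from positions 3,5,6,7,9,10,11,12,13,14,15: 10011100101

10011100101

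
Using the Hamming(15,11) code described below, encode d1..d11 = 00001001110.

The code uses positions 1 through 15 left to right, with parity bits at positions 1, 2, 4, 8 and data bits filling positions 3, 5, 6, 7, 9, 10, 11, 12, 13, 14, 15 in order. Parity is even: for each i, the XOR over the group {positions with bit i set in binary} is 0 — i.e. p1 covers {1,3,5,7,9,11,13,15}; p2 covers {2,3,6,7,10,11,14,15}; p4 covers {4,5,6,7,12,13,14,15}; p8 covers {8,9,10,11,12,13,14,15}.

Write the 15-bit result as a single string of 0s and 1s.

Place data at non-parity positions: p1 p2 0 p4 0 0 0 p8 1 0 0 1 1 1 0
p1 (pos 1,3,5,7,9,11,13,15): XOR of data positions = 0⊕0⊕0⊕1⊕0⊕1⊕0 = 0
p2 (pos 2,3,6,7,10,11,14,15): XOR of data positions = 0⊕0⊕0⊕0⊕0⊕1⊕0 = 1
p4 (pos 4,5,6,7,12,13,14,15): XOR of data positions = 0⊕0⊕0⊕1⊕1⊕1⊕0 = 1
p8 (pos 8,9,10,11,12,13,14,15): XOR of data positions = 1⊕0⊕0⊕1⊕1⊕1⊕0 = 0
Codeword: 010100001001110

010100001001110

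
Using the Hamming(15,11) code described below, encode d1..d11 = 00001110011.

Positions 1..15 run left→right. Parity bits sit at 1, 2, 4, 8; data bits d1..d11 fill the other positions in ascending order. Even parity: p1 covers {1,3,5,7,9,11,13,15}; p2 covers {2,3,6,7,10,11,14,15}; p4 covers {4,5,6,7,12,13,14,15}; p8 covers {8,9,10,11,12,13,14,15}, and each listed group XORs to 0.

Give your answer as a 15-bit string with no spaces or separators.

Place data at non-parity positions: p1 p2 0 p4 0 0 0 p8 1 1 1 0 0 1 1
p1 (pos 1,3,5,7,9,11,13,15): XOR of data positions = 0⊕0⊕0⊕1⊕1⊕0⊕1 = 1
p2 (pos 2,3,6,7,10,11,14,15): XOR of data positions = 0⊕0⊕0⊕1⊕1⊕1⊕1 = 0
p4 (pos 4,5,6,7,12,13,14,15): XOR of data positions = 0⊕0⊕0⊕0⊕0⊕1⊕1 = 0
p8 (pos 8,9,10,11,12,13,14,15): XOR of data positions = 1⊕1⊕1⊕0⊕0⊕1⊕1 = 1
Codeword: 100000011110011

100000011110011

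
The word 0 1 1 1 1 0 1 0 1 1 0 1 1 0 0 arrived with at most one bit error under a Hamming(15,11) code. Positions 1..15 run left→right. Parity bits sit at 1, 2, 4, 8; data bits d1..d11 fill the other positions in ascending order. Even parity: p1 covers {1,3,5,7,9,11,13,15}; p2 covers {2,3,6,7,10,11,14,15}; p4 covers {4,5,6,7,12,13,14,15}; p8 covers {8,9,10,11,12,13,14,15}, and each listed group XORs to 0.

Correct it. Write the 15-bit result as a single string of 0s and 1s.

011100101101100

s1 (pos 1,3,5,7,9,11,13,15): 0⊕1⊕1⊕1⊕1⊕0⊕1⊕0 = 1
s2 (pos 2,3,6,7,10,11,14,15): 1⊕1⊕0⊕1⊕1⊕0⊕0⊕0 = 0
s4 (pos 4,5,6,7,12,13,14,15): 1⊕1⊕0⊕1⊕1⊕1⊕0⊕0 = 1
s8 (pos 8,9,10,11,12,13,14,15): 0⊕1⊕1⊕0⊕1⊕1⊕0⊕0 = 0
Syndrome s8…s1 = 0101 → error at position 5.
Flip position 5: 011110101101100 → 011100101101100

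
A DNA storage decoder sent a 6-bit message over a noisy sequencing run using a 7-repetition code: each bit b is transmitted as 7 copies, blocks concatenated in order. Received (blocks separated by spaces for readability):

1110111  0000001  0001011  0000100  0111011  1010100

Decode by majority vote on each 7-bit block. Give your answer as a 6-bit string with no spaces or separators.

100010

Block 1 (1110111): 6 ones → 1
Block 2 (0000001): 1 one → 0
Block 3 (0001011): 3 ones → 0
Block 4 (0000100): 1 one → 0
Block 5 (0111011): 5 ones → 1
Block 6 (1010100): 3 ones → 0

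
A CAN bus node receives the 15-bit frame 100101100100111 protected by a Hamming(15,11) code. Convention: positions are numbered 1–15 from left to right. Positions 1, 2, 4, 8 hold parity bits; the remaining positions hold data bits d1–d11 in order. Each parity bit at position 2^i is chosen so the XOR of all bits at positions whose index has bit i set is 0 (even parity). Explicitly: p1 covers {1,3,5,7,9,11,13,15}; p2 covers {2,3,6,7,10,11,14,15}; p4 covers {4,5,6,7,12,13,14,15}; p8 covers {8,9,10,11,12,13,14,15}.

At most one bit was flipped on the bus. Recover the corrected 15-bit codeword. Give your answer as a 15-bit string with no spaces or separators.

110101100100111

s1 (pos 1,3,5,7,9,11,13,15): 1⊕0⊕0⊕1⊕0⊕0⊕1⊕1 = 0
s2 (pos 2,3,6,7,10,11,14,15): 0⊕0⊕1⊕1⊕1⊕0⊕1⊕1 = 1
s4 (pos 4,5,6,7,12,13,14,15): 1⊕0⊕1⊕1⊕0⊕1⊕1⊕1 = 0
s8 (pos 8,9,10,11,12,13,14,15): 0⊕0⊕1⊕0⊕0⊕1⊕1⊕1 = 0
Syndrome s8…s1 = 0010 → error at position 2.
Flip position 2: 100101100100111 → 110101100100111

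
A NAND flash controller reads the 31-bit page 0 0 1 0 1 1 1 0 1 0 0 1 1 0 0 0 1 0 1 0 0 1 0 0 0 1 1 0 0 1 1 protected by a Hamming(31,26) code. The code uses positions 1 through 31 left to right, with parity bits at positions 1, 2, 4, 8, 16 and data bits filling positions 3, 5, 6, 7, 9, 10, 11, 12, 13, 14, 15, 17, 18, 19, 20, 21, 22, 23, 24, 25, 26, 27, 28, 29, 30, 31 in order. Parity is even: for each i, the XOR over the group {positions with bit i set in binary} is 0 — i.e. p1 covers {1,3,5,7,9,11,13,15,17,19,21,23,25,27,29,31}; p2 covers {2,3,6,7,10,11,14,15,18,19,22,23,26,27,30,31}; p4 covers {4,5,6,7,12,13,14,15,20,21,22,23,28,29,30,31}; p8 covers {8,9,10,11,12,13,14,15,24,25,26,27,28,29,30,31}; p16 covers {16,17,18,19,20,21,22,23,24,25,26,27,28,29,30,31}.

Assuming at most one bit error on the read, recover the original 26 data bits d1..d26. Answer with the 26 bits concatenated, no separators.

11111001100101001000100011

s1 (pos 1,3,5,7,9,11,13,15,17,19,21,23,25,27,29,31): 0⊕1⊕1⊕1⊕1⊕0⊕1⊕0⊕1⊕1⊕0⊕0⊕0⊕1⊕0⊕1 = 1
s2 (pos 2,3,6,7,10,11,14,15,18,19,22,23,26,27,30,31): 0⊕1⊕1⊕1⊕0⊕0⊕0⊕0⊕0⊕1⊕1⊕0⊕1⊕1⊕1⊕1 = 1
s4 (pos 4,5,6,7,12,13,14,15,20,21,22,23,28,29,30,31): 0⊕1⊕1⊕1⊕1⊕1⊕0⊕0⊕0⊕0⊕1⊕0⊕0⊕0⊕1⊕1 = 0
s8 (pos 8,9,10,11,12,13,14,15,24,25,26,27,28,29,30,31): 0⊕1⊕0⊕0⊕1⊕1⊕0⊕0⊕0⊕0⊕1⊕1⊕0⊕0⊕1⊕1 = 1
s16 (pos 16,17,18,19,20,21,22,23,24,25,26,27,28,29,30,31): 0⊕1⊕0⊕1⊕0⊕0⊕1⊕0⊕0⊕0⊕1⊕1⊕0⊕0⊕1⊕1 = 1
Syndrome s16…s1 = 11011 → error at position 27.
Flip position 27: 0010111010011000101001000110011 → 0010111010011000101001000100011
Read data bits from positions 3,5,6,7,9,10,11,12,13,14,15,17,18,19,20,21,22,23,24,25,26,27,28,29,30,31: 11111001100101001000100011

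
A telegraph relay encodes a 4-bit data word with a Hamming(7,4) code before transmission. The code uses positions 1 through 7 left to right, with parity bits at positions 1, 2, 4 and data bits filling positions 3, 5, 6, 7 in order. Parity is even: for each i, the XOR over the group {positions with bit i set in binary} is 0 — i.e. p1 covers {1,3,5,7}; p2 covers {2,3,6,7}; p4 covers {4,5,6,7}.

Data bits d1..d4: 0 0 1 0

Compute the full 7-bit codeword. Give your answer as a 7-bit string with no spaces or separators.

0101010

Place data at non-parity positions: p1 p2 0 p4 0 1 0
p1 (pos 1,3,5,7): XOR of data positions = 0⊕0⊕0 = 0
p2 (pos 2,3,6,7): XOR of data positions = 0⊕1⊕0 = 1
p4 (pos 4,5,6,7): XOR of data positions = 0⊕1⊕0 = 1
Codeword: 0101010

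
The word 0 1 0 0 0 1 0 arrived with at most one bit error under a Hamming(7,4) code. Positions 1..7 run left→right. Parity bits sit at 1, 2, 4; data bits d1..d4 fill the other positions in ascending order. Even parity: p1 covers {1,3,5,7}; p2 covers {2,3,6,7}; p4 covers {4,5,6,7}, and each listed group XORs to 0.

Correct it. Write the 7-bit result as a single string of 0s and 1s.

s1 (pos 1,3,5,7): 0⊕0⊕0⊕0 = 0
s2 (pos 2,3,6,7): 1⊕0⊕1⊕0 = 0
s4 (pos 4,5,6,7): 0⊕0⊕1⊕0 = 1
Syndrome s4…s1 = 100 → error at position 4.
Flip position 4: 0100010 → 0101010

0101010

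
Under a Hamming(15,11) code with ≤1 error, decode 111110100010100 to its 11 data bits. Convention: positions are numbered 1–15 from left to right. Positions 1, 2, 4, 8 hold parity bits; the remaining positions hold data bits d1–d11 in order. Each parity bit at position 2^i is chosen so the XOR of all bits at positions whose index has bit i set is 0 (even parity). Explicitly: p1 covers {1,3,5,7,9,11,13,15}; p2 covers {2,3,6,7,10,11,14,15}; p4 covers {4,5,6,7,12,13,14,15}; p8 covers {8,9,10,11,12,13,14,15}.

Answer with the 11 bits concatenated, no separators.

s1 (pos 1,3,5,7,9,11,13,15): 1⊕1⊕1⊕1⊕0⊕1⊕1⊕0 = 0
s2 (pos 2,3,6,7,10,11,14,15): 1⊕1⊕0⊕1⊕0⊕1⊕0⊕0 = 0
s4 (pos 4,5,6,7,12,13,14,15): 1⊕1⊕0⊕1⊕0⊕1⊕0⊕0 = 0
s8 (pos 8,9,10,11,12,13,14,15): 0⊕0⊕0⊕1⊕0⊕1⊕0⊕0 = 0
Syndrome s8…s1 = 0000 → no error.
Read data bits from positions 3,5,6,7,9,10,11,12,13,14,15: 11010010100

11010010100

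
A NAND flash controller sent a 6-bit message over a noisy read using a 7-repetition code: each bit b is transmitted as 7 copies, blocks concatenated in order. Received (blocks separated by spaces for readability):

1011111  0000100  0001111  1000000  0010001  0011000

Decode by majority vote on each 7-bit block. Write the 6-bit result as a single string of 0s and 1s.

Block 1 (1011111): 6 ones → 1
Block 2 (0000100): 1 one → 0
Block 3 (0001111): 4 ones → 1
Block 4 (1000000): 1 one → 0
Block 5 (0010001): 2 ones → 0
Block 6 (0011000): 2 ones → 0

101000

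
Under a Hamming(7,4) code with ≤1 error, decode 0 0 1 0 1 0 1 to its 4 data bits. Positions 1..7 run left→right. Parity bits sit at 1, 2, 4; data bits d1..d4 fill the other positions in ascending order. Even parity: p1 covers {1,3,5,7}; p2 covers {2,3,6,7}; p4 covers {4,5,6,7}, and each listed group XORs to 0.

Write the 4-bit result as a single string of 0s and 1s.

1101

s1 (pos 1,3,5,7): 0⊕1⊕1⊕1 = 1
s2 (pos 2,3,6,7): 0⊕1⊕0⊕1 = 0
s4 (pos 4,5,6,7): 0⊕1⊕0⊕1 = 0
Syndrome s4…s1 = 001 → error at position 1.
Flip position 1: 0010101 → 1010101
Read data bits from positions 3,5,6,7: 1101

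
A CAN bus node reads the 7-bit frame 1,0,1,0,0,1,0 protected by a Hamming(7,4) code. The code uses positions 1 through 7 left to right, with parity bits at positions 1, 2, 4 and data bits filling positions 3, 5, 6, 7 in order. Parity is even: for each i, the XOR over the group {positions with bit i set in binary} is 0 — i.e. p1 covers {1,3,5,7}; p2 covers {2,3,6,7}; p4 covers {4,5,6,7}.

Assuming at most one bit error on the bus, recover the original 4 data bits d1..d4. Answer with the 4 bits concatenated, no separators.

1010

s1 (pos 1,3,5,7): 1⊕1⊕0⊕0 = 0
s2 (pos 2,3,6,7): 0⊕1⊕1⊕0 = 0
s4 (pos 4,5,6,7): 0⊕0⊕1⊕0 = 1
Syndrome s4…s1 = 100 → error at position 4.
Flip position 4: 1010010 → 1011010
Read data bits from positions 3,5,6,7: 1010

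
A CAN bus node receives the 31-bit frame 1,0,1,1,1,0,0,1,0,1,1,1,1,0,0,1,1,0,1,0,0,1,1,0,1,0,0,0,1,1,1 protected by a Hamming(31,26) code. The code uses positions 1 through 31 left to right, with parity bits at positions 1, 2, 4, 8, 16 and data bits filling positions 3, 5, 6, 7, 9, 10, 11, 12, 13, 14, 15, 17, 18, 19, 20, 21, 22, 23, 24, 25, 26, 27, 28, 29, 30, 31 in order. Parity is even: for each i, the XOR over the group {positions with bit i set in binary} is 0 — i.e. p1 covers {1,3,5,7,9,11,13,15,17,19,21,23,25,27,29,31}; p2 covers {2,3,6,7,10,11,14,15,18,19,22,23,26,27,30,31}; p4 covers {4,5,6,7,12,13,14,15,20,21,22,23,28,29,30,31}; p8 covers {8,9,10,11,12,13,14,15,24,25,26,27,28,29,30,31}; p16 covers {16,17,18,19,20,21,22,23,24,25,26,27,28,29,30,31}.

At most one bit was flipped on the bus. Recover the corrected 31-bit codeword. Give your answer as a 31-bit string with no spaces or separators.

s1 (pos 1,3,5,7,9,11,13,15,17,19,21,23,25,27,29,31): 1⊕1⊕1⊕0⊕0⊕1⊕1⊕0⊕1⊕1⊕0⊕1⊕1⊕0⊕1⊕1 = 1
s2 (pos 2,3,6,7,10,11,14,15,18,19,22,23,26,27,30,31): 0⊕1⊕0⊕0⊕1⊕1⊕0⊕0⊕0⊕1⊕1⊕1⊕0⊕0⊕1⊕1 = 0
s4 (pos 4,5,6,7,12,13,14,15,20,21,22,23,28,29,30,31): 1⊕1⊕0⊕0⊕1⊕1⊕0⊕0⊕0⊕0⊕1⊕1⊕0⊕1⊕1⊕1 = 1
s8 (pos 8,9,10,11,12,13,14,15,24,25,26,27,28,29,30,31): 1⊕0⊕1⊕1⊕1⊕1⊕0⊕0⊕0⊕1⊕0⊕0⊕0⊕1⊕1⊕1 = 1
s16 (pos 16,17,18,19,20,21,22,23,24,25,26,27,28,29,30,31): 1⊕1⊕0⊕1⊕0⊕0⊕1⊕1⊕0⊕1⊕0⊕0⊕0⊕1⊕1⊕1 = 1
Syndrome s16…s1 = 11101 → error at position 29.
Flip position 29: 1011100101111001101001101000111 → 1011100101111001101001101000011

1011100101111001101001101000011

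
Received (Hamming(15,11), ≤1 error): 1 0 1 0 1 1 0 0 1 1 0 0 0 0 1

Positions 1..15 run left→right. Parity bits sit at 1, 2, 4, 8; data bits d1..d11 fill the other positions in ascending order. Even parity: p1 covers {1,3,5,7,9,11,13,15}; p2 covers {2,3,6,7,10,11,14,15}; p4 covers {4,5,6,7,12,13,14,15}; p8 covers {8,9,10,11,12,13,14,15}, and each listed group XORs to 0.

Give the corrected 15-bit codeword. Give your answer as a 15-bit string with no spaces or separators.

101011001100101

s1 (pos 1,3,5,7,9,11,13,15): 1⊕1⊕1⊕0⊕1⊕0⊕0⊕1 = 1
s2 (pos 2,3,6,7,10,11,14,15): 0⊕1⊕1⊕0⊕1⊕0⊕0⊕1 = 0
s4 (pos 4,5,6,7,12,13,14,15): 0⊕1⊕1⊕0⊕0⊕0⊕0⊕1 = 1
s8 (pos 8,9,10,11,12,13,14,15): 0⊕1⊕1⊕0⊕0⊕0⊕0⊕1 = 1
Syndrome s8…s1 = 1101 → error at position 13.
Flip position 13: 101011001100001 → 101011001100101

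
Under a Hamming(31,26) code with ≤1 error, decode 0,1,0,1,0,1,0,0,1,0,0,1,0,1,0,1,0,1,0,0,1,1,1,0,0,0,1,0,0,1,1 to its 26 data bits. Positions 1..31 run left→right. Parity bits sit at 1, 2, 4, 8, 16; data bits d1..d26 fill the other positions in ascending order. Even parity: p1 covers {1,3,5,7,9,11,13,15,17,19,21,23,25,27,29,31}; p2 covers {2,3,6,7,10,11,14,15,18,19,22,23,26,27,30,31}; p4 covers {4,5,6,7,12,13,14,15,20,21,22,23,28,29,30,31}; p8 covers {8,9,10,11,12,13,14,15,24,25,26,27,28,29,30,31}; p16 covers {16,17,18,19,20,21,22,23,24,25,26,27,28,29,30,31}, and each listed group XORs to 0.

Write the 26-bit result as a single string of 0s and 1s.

s1 (pos 1,3,5,7,9,11,13,15,17,19,21,23,25,27,29,31): 0⊕0⊕0⊕0⊕1⊕0⊕0⊕0⊕0⊕0⊕1⊕1⊕0⊕1⊕0⊕1 = 1
s2 (pos 2,3,6,7,10,11,14,15,18,19,22,23,26,27,30,31): 1⊕0⊕1⊕0⊕0⊕0⊕1⊕0⊕1⊕0⊕1⊕1⊕0⊕1⊕1⊕1 = 1
s4 (pos 4,5,6,7,12,13,14,15,20,21,22,23,28,29,30,31): 1⊕0⊕1⊕0⊕1⊕0⊕1⊕0⊕0⊕1⊕1⊕1⊕0⊕0⊕1⊕1 = 1
s8 (pos 8,9,10,11,12,13,14,15,24,25,26,27,28,29,30,31): 0⊕1⊕0⊕0⊕1⊕0⊕1⊕0⊕0⊕0⊕0⊕1⊕0⊕0⊕1⊕1 = 0
s16 (pos 16,17,18,19,20,21,22,23,24,25,26,27,28,29,30,31): 1⊕0⊕1⊕0⊕0⊕1⊕1⊕1⊕0⊕0⊕0⊕1⊕0⊕0⊕1⊕1 = 0
Syndrome s16…s1 = 00111 → error at position 7.
Flip position 7: 0101010010010101010011100010011 → 0101011010010101010011100010011
Read data bits from positions 3,5,6,7,9,10,11,12,13,14,15,17,18,19,20,21,22,23,24,25,26,27,28,29,30,31: 00111001010010011100010011

00111001010010011100010011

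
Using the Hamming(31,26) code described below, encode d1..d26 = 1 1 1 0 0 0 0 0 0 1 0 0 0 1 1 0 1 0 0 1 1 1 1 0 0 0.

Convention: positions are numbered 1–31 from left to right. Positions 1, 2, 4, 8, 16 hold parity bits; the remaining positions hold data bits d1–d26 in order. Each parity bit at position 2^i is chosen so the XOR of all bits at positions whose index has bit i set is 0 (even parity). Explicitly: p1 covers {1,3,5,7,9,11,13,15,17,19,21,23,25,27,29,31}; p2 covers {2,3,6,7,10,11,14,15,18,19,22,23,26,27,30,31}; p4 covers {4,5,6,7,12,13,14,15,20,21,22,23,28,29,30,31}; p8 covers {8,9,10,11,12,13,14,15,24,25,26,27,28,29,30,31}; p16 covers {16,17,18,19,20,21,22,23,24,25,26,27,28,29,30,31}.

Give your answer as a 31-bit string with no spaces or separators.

Place data at non-parity positions: p1 p2 1 p4 1 1 0 p8 0 0 0 0 0 1 0 p16 0 0 1 1 0 1 0 0 1 1 1 1 0 0 0
p1 (pos 1,3,5,7,9,11,13,15,17,19,21,23,25,27,29,31): XOR of data positions = 1⊕1⊕0⊕0⊕0⊕0⊕0⊕0⊕1⊕0⊕0⊕1⊕1⊕0⊕0 = 1
p2 (pos 2,3,6,7,10,11,14,15,18,19,22,23,26,27,30,31): XOR of data positions = 1⊕1⊕0⊕0⊕0⊕1⊕0⊕0⊕1⊕1⊕0⊕1⊕1⊕0⊕0 = 1
p4 (pos 4,5,6,7,12,13,14,15,20,21,22,23,28,29,30,31): XOR of data positions = 1⊕1⊕0⊕0⊕0⊕1⊕0⊕1⊕0⊕1⊕0⊕1⊕0⊕0⊕0 = 0
p8 (pos 8,9,10,11,12,13,14,15,24,25,26,27,28,29,30,31): XOR of data positions = 0⊕0⊕0⊕0⊕0⊕1⊕0⊕0⊕1⊕1⊕1⊕1⊕0⊕0⊕0 = 1
p16 (pos 16,17,18,19,20,21,22,23,24,25,26,27,28,29,30,31): XOR of data positions = 0⊕0⊕1⊕1⊕0⊕1⊕0⊕0⊕1⊕1⊕1⊕1⊕0⊕0⊕0 = 1
Codeword: 1110110100000101001101001111000

1110110100000101001101001111000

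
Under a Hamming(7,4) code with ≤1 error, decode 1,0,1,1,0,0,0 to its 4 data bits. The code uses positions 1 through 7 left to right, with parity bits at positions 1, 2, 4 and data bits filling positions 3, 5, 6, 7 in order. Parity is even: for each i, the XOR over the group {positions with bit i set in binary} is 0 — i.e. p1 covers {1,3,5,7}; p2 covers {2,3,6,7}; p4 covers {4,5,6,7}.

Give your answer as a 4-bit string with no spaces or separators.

s1 (pos 1,3,5,7): 1⊕1⊕0⊕0 = 0
s2 (pos 2,3,6,7): 0⊕1⊕0⊕0 = 1
s4 (pos 4,5,6,7): 1⊕0⊕0⊕0 = 1
Syndrome s4…s1 = 110 → error at position 6.
Flip position 6: 1011000 → 1011010
Read data bits from positions 3,5,6,7: 1010

1010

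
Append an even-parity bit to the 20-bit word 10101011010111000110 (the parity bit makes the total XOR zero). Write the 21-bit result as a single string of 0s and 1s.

101010110101110001101

XOR of the 20 data bits: 1⊕0⊕1⊕0⊕1⊕0⊕1⊕1⊕0⊕1⊕0⊕1⊕1⊕1⊕0⊕0⊕0⊕1⊕1⊕0 = 1
Parity bit = 1 (so all 21 bits XOR to 0).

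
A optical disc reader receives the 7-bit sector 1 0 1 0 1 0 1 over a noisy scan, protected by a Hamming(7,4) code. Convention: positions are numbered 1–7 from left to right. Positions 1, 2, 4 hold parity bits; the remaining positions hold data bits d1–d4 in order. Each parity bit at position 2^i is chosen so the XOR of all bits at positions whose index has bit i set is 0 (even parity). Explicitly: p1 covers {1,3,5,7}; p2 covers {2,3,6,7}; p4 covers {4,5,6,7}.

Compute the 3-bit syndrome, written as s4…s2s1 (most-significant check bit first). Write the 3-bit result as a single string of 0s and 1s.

s1 (pos 1,3,5,7): 1⊕1⊕1⊕1 = 0
s2 (pos 2,3,6,7): 0⊕1⊕0⊕1 = 0
s4 (pos 4,5,6,7): 0⊕1⊕0⊕1 = 0
Syndrome s4…s1 = 000 → no error.

000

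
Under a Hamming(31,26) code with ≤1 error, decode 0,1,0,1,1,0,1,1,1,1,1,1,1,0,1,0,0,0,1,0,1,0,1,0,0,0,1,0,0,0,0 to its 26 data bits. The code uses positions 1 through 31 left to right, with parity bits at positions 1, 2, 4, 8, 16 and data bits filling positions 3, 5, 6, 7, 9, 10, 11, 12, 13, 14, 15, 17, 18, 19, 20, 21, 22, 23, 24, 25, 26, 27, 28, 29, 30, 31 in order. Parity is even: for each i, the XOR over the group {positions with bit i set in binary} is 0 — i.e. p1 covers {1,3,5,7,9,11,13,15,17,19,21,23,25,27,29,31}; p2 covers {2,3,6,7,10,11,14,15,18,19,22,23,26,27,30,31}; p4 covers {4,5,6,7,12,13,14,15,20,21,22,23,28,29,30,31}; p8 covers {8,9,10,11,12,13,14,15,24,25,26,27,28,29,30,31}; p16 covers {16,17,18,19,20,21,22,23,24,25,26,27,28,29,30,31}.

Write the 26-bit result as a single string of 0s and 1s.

01011111101001010100010000

s1 (pos 1,3,5,7,9,11,13,15,17,19,21,23,25,27,29,31): 0⊕0⊕1⊕1⊕1⊕1⊕1⊕1⊕0⊕1⊕1⊕1⊕0⊕1⊕0⊕0 = 0
s2 (pos 2,3,6,7,10,11,14,15,18,19,22,23,26,27,30,31): 1⊕0⊕0⊕1⊕1⊕1⊕0⊕1⊕0⊕1⊕0⊕1⊕0⊕1⊕0⊕0 = 0
s4 (pos 4,5,6,7,12,13,14,15,20,21,22,23,28,29,30,31): 1⊕1⊕0⊕1⊕1⊕1⊕0⊕1⊕0⊕1⊕0⊕1⊕0⊕0⊕0⊕0 = 0
s8 (pos 8,9,10,11,12,13,14,15,24,25,26,27,28,29,30,31): 1⊕1⊕1⊕1⊕1⊕1⊕0⊕1⊕0⊕0⊕0⊕1⊕0⊕0⊕0⊕0 = 0
s16 (pos 16,17,18,19,20,21,22,23,24,25,26,27,28,29,30,31): 0⊕0⊕0⊕1⊕0⊕1⊕0⊕1⊕0⊕0⊕0⊕1⊕0⊕0⊕0⊕0 = 0
Syndrome s16…s1 = 00000 → no error.
Read data bits from positions 3,5,6,7,9,10,11,12,13,14,15,17,18,19,20,21,22,23,24,25,26,27,28,29,30,31: 01011111101001010100010000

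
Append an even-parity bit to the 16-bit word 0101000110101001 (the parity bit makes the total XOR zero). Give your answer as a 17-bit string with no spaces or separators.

XOR of the 16 data bits: 0⊕1⊕0⊕1⊕0⊕0⊕0⊕1⊕1⊕0⊕1⊕0⊕1⊕0⊕0⊕1 = 1
Parity bit = 1 (so all 17 bits XOR to 0).

01010001101010011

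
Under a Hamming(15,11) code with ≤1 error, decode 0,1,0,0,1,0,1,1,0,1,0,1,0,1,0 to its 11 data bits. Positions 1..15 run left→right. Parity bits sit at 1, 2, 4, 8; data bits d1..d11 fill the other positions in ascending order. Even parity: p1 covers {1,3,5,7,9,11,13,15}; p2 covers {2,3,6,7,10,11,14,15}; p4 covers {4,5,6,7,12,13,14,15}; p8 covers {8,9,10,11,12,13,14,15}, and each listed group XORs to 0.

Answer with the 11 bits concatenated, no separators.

01010101010

s1 (pos 1,3,5,7,9,11,13,15): 0⊕0⊕1⊕1⊕0⊕0⊕0⊕0 = 0
s2 (pos 2,3,6,7,10,11,14,15): 1⊕0⊕0⊕1⊕1⊕0⊕1⊕0 = 0
s4 (pos 4,5,6,7,12,13,14,15): 0⊕1⊕0⊕1⊕1⊕0⊕1⊕0 = 0
s8 (pos 8,9,10,11,12,13,14,15): 1⊕0⊕1⊕0⊕1⊕0⊕1⊕0 = 0
Syndrome s8…s1 = 0000 → no error.
Read data bits from positions 3,5,6,7,9,10,11,12,13,14,15: 01010101010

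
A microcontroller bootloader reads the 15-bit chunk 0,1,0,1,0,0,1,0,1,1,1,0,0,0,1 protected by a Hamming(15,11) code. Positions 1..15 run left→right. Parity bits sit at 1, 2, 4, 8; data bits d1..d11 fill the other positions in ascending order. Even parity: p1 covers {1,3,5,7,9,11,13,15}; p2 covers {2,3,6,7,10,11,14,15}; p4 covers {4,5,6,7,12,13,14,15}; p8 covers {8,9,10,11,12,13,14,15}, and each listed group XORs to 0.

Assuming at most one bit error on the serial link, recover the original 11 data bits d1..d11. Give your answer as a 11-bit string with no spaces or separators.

s1 (pos 1,3,5,7,9,11,13,15): 0⊕0⊕0⊕1⊕1⊕1⊕0⊕1 = 0
s2 (pos 2,3,6,7,10,11,14,15): 1⊕0⊕0⊕1⊕1⊕1⊕0⊕1 = 1
s4 (pos 4,5,6,7,12,13,14,15): 1⊕0⊕0⊕1⊕0⊕0⊕0⊕1 = 1
s8 (pos 8,9,10,11,12,13,14,15): 0⊕1⊕1⊕1⊕0⊕0⊕0⊕1 = 0
Syndrome s8…s1 = 0110 → error at position 6.
Flip position 6: 010100101110001 → 010101101110001
Read data bits from positions 3,5,6,7,9,10,11,12,13,14,15: 00111110001

00111110001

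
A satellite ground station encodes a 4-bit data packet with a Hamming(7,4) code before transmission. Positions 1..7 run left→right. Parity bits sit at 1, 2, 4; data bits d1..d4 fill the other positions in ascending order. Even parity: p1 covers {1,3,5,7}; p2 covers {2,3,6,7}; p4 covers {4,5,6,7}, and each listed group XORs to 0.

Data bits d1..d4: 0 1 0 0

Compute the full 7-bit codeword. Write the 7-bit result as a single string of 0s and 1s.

Place data at non-parity positions: p1 p2 0 p4 1 0 0
p1 (pos 1,3,5,7): XOR of data positions = 0⊕1⊕0 = 1
p2 (pos 2,3,6,7): XOR of data positions = 0⊕0⊕0 = 0
p4 (pos 4,5,6,7): XOR of data positions = 1⊕0⊕0 = 1
Codeword: 1001100

1001100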